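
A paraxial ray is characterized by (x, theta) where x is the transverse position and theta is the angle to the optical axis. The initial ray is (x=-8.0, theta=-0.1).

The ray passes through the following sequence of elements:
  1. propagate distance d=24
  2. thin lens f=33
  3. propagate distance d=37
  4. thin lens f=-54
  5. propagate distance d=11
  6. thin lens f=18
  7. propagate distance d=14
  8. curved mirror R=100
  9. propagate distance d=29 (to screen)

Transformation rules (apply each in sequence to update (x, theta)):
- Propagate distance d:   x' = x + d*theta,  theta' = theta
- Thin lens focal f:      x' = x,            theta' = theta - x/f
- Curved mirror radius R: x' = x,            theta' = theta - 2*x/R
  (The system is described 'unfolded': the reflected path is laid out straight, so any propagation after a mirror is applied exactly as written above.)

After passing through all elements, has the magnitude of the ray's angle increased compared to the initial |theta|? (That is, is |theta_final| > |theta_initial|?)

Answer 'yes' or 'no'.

Answer: yes

Derivation:
Initial: x=-8.0000 theta=-0.1000
After 1 (propagate distance d=24): x=-10.4000 theta=-0.1000
After 2 (thin lens f=33): x=-10.4000 theta=71/330 (≈0.2152)
After 3 (propagate distance d=37): x=-161/66 (≈-2.4394) theta=71/330 (≈0.2152)
After 4 (thin lens f=-54): x=-161/66 (≈-2.4394) theta=3029/17820 (≈0.1700)
After 5 (propagate distance d=11): x=-10151/17820 (≈-0.5696) theta=3029/17820 (≈0.1700)
After 6 (thin lens f=18): x=-10151/17820 (≈-0.5696) theta=64673/320760 (≈0.2016)
After 7 (propagate distance d=14): x=90338/40095 (≈2.2531) theta=64673/320760 (≈0.2016)
After 8 (curved mirror R=100): x=90338/40095 (≈2.2531) theta=46499/297000 (≈0.1566)
After 9 (propagate distance d=29 (to screen)): x=54476317/8019000 (≈6.7934) theta=46499/297000 (≈0.1566)
|theta_initial|=0.1000 |theta_final|=46499/297000 (≈0.1566) -> increased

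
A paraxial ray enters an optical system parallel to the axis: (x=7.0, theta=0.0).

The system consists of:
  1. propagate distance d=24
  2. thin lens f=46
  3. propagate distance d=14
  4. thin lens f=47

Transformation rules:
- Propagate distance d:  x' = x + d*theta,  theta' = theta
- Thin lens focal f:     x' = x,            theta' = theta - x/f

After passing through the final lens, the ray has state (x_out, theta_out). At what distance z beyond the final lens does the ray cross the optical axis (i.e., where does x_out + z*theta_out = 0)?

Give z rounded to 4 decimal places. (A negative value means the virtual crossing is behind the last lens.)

Answer: 19.0380

Derivation:
Initial: x=7.0000 theta=0.0000
After 1 (propagate distance d=24): x=7.0000 theta=0.0000
After 2 (thin lens f=46): x=7.0000 theta=-7/46 (≈-0.1522)
After 3 (propagate distance d=14): x=112/23 (≈4.8696) theta=-7/46 (≈-0.1522)
After 4 (thin lens f=47): x=112/23 (≈4.8696) theta=-553/2162 (≈-0.2558)
z_focus = -x_out/theta_out = -(112/23)/(-553/2162) = 1504/79 ≈ 19.0380
Rounded to 4 decimal places: z = 19.0380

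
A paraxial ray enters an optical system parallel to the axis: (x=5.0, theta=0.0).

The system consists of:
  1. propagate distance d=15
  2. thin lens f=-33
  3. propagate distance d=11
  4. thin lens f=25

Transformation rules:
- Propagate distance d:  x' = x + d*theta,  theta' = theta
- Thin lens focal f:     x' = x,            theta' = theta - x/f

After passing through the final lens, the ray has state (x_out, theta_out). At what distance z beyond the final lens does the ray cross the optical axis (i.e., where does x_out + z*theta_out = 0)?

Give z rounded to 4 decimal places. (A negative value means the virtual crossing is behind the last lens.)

Initial: x=5.0000 theta=0.0000
After 1 (propagate distance d=15): x=5.0000 theta=0.0000
After 2 (thin lens f=-33): x=5.0000 theta=5/33 (≈0.1515)
After 3 (propagate distance d=11): x=20/3 (≈6.6667) theta=5/33 (≈0.1515)
After 4 (thin lens f=25): x=20/3 (≈6.6667) theta=-19/165 (≈-0.1152)
z_focus = -x_out/theta_out = -(20/3)/(-19/165) = 1100/19 ≈ 57.8947
Rounded to 4 decimal places: z = 57.8947

Answer: 57.8947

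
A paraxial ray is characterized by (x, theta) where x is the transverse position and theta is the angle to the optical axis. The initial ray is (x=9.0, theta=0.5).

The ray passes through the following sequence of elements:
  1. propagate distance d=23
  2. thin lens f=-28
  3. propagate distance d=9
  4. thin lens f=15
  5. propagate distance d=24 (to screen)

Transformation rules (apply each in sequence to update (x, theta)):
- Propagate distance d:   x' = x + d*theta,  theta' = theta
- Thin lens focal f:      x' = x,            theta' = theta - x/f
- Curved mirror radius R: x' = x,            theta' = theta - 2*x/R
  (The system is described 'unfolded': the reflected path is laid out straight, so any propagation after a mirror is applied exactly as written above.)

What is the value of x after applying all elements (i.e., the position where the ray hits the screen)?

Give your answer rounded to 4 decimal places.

Initial: x=9.0000 theta=0.5000
After 1 (propagate distance d=23): x=20.5000 theta=0.5000
After 2 (thin lens f=-28): x=20.5000 theta=69/56 (≈1.2321)
After 3 (propagate distance d=9): x=1769/56 (≈31.5893) theta=69/56 (≈1.2321)
After 4 (thin lens f=15): x=1769/56 (≈31.5893) theta=-367/420 (≈-0.8738)
After 5 (propagate distance d=24 (to screen)): x=2973/280 (≈10.6179) theta=-367/420 (≈-0.8738)
Rounded to 4 decimal places: x = 10.6179

Answer: 10.6179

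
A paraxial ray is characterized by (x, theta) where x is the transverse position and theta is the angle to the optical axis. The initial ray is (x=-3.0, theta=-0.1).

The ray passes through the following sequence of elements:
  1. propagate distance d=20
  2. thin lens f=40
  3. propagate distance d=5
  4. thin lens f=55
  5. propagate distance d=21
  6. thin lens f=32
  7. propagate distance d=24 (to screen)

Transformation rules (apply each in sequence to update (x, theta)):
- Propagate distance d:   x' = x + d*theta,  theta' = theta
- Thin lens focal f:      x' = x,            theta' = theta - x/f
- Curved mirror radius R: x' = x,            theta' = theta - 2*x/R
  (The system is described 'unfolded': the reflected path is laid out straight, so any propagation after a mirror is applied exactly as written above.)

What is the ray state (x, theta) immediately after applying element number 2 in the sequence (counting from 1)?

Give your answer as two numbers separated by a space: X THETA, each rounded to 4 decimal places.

Initial: x=-3.0000 theta=-0.1000
After 1 (propagate distance d=20): x=-5.0000 theta=-0.1000
After 2 (thin lens f=40): x=-5.0000 theta=0.0250
Rounded to 4 decimal places: x = -5.0000, theta = 0.0250

Answer: -5.0000 0.0250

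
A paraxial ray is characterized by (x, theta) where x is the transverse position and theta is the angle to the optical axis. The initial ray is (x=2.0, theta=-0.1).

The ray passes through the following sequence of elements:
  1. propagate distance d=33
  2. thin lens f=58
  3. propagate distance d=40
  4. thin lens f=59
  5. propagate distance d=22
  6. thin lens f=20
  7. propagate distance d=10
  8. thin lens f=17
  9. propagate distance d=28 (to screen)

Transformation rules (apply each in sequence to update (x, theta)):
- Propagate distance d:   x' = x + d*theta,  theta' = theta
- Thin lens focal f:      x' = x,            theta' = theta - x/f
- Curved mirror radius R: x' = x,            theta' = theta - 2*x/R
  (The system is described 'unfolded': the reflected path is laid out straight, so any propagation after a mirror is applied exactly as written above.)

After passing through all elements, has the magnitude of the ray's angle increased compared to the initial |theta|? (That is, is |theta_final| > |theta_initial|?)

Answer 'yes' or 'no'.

Initial: x=2.0000 theta=-0.1000
After 1 (propagate distance d=33): x=-1.3000 theta=-0.1000
After 2 (thin lens f=58): x=-1.3000 theta=-9/116 (≈-0.0776)
After 3 (propagate distance d=40): x=-1277/290 (≈-4.4034) theta=-9/116 (≈-0.0776)
After 4 (thin lens f=59): x=-1277/290 (≈-4.4034) theta=-101/34220 (≈-0.0030)
After 5 (propagate distance d=22): x=-38227/8555 (≈-4.4684) theta=-101/34220 (≈-0.0030)
After 6 (thin lens f=20): x=-38227/8555 (≈-4.4684) theta=18861/85550 (≈0.2205)
After 7 (propagate distance d=10): x=-19366/8555 (≈-2.2637) theta=18861/85550 (≈0.2205)
After 8 (thin lens f=17): x=-19366/8555 (≈-2.2637) theta=514297/1454350 (≈0.3536)
After 9 (propagate distance d=28 (to screen)): x=5554048/727175 (≈7.6378) theta=514297/1454350 (≈0.3536)
|theta_initial|=0.1000 |theta_final|=514297/1454350 (≈0.3536) -> increased

Answer: yes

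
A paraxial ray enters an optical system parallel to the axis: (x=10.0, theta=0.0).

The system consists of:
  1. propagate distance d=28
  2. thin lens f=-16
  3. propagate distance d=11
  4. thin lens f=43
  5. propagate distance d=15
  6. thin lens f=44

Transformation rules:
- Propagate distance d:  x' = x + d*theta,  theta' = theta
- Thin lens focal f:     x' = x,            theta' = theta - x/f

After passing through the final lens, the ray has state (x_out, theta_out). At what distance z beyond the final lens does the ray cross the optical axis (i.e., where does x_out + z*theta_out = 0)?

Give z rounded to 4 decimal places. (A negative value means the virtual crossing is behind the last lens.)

Initial: x=10.0000 theta=0.0000
After 1 (propagate distance d=28): x=10.0000 theta=0.0000
After 2 (thin lens f=-16): x=10.0000 theta=0.6250
After 3 (propagate distance d=11): x=16.8750 theta=0.6250
After 4 (thin lens f=43): x=16.8750 theta=10/43 (≈0.2326)
After 5 (propagate distance d=15): x=7005/344 (≈20.3634) theta=10/43 (≈0.2326)
After 6 (thin lens f=44): x=7005/344 (≈20.3634) theta=-3485/15136 (≈-0.2302)
z_focus = -x_out/theta_out = -(7005/344)/(-3485/15136) = 61644/697 ≈ 88.4419
Rounded to 4 decimal places: z = 88.4419

Answer: 88.4419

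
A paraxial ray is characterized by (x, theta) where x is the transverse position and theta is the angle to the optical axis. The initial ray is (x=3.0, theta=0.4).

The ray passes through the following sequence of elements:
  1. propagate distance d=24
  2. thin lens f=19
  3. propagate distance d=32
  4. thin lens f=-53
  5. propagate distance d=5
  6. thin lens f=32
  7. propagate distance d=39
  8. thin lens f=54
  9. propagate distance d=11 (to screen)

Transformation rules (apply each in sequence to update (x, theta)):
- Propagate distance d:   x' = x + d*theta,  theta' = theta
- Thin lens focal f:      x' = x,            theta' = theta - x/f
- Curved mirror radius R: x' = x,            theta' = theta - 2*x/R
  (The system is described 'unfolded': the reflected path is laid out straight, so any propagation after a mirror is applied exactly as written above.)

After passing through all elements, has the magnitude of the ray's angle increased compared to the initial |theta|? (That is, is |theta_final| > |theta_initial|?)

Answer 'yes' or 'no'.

Answer: no

Derivation:
Initial: x=3.0000 theta=0.4000
After 1 (propagate distance d=24): x=12.6000 theta=0.4000
After 2 (thin lens f=19): x=12.6000 theta=-5/19 (≈-0.2632)
After 3 (propagate distance d=32): x=397/95 (≈4.1789) theta=-5/19 (≈-0.2632)
After 4 (thin lens f=-53): x=397/95 (≈4.1789) theta=-928/5035 (≈-0.1843)
After 5 (propagate distance d=5): x=16401/5035 (≈3.2574) theta=-928/5035 (≈-0.1843)
After 6 (thin lens f=32): x=16401/5035 (≈3.2574) theta=-46097/161120 (≈-0.2861)
After 7 (propagate distance d=39): x=-1272951/161120 (≈-7.9006) theta=-46097/161120 (≈-0.2861)
After 8 (thin lens f=54): x=-1272951/161120 (≈-7.9006) theta=-135143/966720 (≈-0.1398)
After 9 (propagate distance d=11 (to screen)): x=-9124279/966720 (≈-9.4384) theta=-135143/966720 (≈-0.1398)
|theta_initial|=0.4000 |theta_final|=135143/966720 (≈0.1398) -> not increased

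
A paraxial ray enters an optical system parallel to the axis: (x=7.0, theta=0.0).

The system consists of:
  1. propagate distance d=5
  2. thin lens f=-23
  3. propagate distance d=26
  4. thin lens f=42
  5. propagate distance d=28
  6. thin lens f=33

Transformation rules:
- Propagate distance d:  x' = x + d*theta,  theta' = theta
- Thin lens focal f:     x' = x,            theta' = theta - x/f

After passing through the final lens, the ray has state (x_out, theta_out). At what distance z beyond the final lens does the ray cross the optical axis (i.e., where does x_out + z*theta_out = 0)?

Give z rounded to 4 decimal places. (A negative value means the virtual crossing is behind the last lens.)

Initial: x=7.0000 theta=0.0000
After 1 (propagate distance d=5): x=7.0000 theta=0.0000
After 2 (thin lens f=-23): x=7.0000 theta=7/23 (≈0.3043)
After 3 (propagate distance d=26): x=343/23 (≈14.9130) theta=7/23 (≈0.3043)
After 4 (thin lens f=42): x=343/23 (≈14.9130) theta=-7/138 (≈-0.0507)
After 5 (propagate distance d=28): x=931/69 (≈13.4928) theta=-7/138 (≈-0.0507)
After 6 (thin lens f=33): x=931/69 (≈13.4928) theta=-91/198 (≈-0.4596)
z_focus = -x_out/theta_out = -(931/69)/(-91/198) = 8778/299 ≈ 29.3579
Rounded to 4 decimal places: z = 29.3579

Answer: 29.3579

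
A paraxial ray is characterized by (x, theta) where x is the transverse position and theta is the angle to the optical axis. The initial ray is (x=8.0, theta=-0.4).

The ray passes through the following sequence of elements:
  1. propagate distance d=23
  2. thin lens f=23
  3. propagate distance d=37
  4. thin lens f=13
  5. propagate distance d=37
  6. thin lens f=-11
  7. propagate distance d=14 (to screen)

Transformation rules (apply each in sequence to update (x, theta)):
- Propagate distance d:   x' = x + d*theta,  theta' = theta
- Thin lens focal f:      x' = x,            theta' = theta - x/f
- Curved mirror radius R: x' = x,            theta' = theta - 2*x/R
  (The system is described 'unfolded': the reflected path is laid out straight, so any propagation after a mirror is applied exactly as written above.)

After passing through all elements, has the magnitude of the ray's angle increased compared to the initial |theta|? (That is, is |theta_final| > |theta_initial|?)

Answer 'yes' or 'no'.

Answer: yes

Derivation:
Initial: x=8.0000 theta=-0.4000
After 1 (propagate distance d=23): x=-1.2000 theta=-0.4000
After 2 (thin lens f=23): x=-1.2000 theta=-8/23 (≈-0.3478)
After 3 (propagate distance d=37): x=-1618/115 (≈-14.0696) theta=-8/23 (≈-0.3478)
After 4 (thin lens f=13): x=-1618/115 (≈-14.0696) theta=1098/1495 (≈0.7344)
After 5 (propagate distance d=37): x=19592/1495 (≈13.1050) theta=1098/1495 (≈0.7344)
After 6 (thin lens f=-11): x=19592/1495 (≈13.1050) theta=6334/3289 (≈1.9258)
After 7 (propagate distance d=14 (to screen)): x=50684/1265 (≈40.0664) theta=6334/3289 (≈1.9258)
|theta_initial|=0.4000 |theta_final|=6334/3289 (≈1.9258) -> increased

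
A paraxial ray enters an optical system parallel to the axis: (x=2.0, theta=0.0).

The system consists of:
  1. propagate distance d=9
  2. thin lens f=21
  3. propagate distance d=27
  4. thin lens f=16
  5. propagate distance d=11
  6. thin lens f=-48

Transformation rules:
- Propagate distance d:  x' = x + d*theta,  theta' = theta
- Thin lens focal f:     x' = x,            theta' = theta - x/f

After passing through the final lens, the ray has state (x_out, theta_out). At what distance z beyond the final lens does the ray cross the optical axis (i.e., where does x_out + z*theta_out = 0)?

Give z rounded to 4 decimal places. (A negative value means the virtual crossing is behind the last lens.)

Initial: x=2.0000 theta=0.0000
After 1 (propagate distance d=9): x=2.0000 theta=0.0000
After 2 (thin lens f=21): x=2.0000 theta=-2/21 (≈-0.0952)
After 3 (propagate distance d=27): x=-4/7 (≈-0.5714) theta=-2/21 (≈-0.0952)
After 4 (thin lens f=16): x=-4/7 (≈-0.5714) theta=-5/84 (≈-0.0595)
After 5 (propagate distance d=11): x=-103/84 (≈-1.2262) theta=-5/84 (≈-0.0595)
After 6 (thin lens f=-48): x=-103/84 (≈-1.2262) theta=-49/576 (≈-0.0851)
z_focus = -x_out/theta_out = -(-103/84)/(-49/576) = -4944/343 ≈ -14.4140
Rounded to 4 decimal places: z = -14.4140

Answer: -14.4140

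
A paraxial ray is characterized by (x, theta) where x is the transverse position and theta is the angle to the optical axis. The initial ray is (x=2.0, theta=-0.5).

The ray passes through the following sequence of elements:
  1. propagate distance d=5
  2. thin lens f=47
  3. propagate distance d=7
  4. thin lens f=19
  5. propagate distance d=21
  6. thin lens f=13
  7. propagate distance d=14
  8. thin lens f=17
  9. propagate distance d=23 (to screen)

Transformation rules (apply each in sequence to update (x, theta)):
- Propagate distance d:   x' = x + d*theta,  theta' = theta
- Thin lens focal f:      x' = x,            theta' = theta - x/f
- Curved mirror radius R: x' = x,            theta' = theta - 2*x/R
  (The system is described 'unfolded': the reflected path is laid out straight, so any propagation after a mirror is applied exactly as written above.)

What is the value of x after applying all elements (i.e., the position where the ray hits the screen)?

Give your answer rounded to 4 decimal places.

Initial: x=2.0000 theta=-0.5000
After 1 (propagate distance d=5): x=-0.5000 theta=-0.5000
After 2 (thin lens f=47): x=-0.5000 theta=-23/47 (≈-0.4894)
After 3 (propagate distance d=7): x=-369/94 (≈-3.9255) theta=-23/47 (≈-0.4894)
After 4 (thin lens f=19): x=-369/94 (≈-3.9255) theta=-505/1786 (≈-0.2828)
After 5 (propagate distance d=21): x=-8808/893 (≈-9.8634) theta=-505/1786 (≈-0.2828)
After 6 (thin lens f=13): x=-8808/893 (≈-9.8634) theta=11051/23218 (≈0.4760)
After 7 (propagate distance d=14): x=-37147/11609 (≈-3.1998) theta=11051/23218 (≈0.4760)
After 8 (thin lens f=17): x=-37147/11609 (≈-3.1998) theta=262161/394706 (≈0.6642)
After 9 (propagate distance d=23 (to screen)): x=4766705/394706 (≈12.0766) theta=262161/394706 (≈0.6642)
Rounded to 4 decimal places: x = 12.0766

Answer: 12.0766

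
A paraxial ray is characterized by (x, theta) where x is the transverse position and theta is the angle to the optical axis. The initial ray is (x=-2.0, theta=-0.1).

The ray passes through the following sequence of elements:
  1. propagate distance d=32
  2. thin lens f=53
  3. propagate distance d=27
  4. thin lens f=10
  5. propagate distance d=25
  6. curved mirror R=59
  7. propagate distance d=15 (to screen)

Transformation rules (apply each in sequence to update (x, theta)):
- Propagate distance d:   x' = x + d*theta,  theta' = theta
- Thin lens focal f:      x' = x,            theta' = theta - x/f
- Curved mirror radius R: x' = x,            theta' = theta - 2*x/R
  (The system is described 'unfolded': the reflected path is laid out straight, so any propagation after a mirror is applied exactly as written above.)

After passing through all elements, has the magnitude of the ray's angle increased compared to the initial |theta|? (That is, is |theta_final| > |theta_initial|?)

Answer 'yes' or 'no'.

Answer: yes

Derivation:
Initial: x=-2.0000 theta=-0.1000
After 1 (propagate distance d=32): x=-5.2000 theta=-0.1000
After 2 (thin lens f=53): x=-5.2000 theta=-1/530 (≈-0.0019)
After 3 (propagate distance d=27): x=-2783/530 (≈-5.2509) theta=-1/530 (≈-0.0019)
After 4 (thin lens f=10): x=-2783/530 (≈-5.2509) theta=2773/5300 (≈0.5232)
After 5 (propagate distance d=25): x=8299/1060 (≈7.8292) theta=2773/5300 (≈0.5232)
After 6 (curved mirror R=59): x=8299/1060 (≈7.8292) theta=80617/312700 (≈0.2578)
After 7 (propagate distance d=15 (to screen)): x=182873/15635 (≈11.6964) theta=80617/312700 (≈0.2578)
|theta_initial|=0.1000 |theta_final|=80617/312700 (≈0.2578) -> increased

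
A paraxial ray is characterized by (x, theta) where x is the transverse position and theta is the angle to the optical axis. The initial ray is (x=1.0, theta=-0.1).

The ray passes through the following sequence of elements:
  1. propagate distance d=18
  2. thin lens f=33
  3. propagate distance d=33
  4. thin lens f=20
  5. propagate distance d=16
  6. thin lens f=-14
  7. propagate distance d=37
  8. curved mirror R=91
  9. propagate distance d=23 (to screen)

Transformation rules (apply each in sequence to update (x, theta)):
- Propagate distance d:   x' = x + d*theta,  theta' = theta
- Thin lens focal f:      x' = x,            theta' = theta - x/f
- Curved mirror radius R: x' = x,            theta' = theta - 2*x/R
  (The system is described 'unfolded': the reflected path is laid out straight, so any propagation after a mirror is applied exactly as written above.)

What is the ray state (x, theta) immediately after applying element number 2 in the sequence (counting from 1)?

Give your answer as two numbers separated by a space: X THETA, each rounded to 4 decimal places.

Answer: -0.8000 -0.0758

Derivation:
Initial: x=1.0000 theta=-0.1000
After 1 (propagate distance d=18): x=-0.8000 theta=-0.1000
After 2 (thin lens f=33): x=-0.8000 theta=-5/66 (≈-0.0758)
Rounded to 4 decimal places: x = -0.8000, theta = -0.0758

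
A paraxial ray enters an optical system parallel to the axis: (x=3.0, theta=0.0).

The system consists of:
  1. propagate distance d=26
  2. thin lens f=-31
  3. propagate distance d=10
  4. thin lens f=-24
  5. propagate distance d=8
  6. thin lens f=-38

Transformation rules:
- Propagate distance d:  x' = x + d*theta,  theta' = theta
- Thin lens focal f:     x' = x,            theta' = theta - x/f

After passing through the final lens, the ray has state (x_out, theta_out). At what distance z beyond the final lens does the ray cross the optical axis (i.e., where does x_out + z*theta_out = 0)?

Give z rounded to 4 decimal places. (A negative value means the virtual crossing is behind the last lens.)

Answer: -14.3815

Derivation:
Initial: x=3.0000 theta=0.0000
After 1 (propagate distance d=26): x=3.0000 theta=0.0000
After 2 (thin lens f=-31): x=3.0000 theta=3/31 (≈0.0968)
After 3 (propagate distance d=10): x=123/31 (≈3.9677) theta=3/31 (≈0.0968)
After 4 (thin lens f=-24): x=123/31 (≈3.9677) theta=65/248 (≈0.2621)
After 5 (propagate distance d=8): x=188/31 (≈6.0645) theta=65/248 (≈0.2621)
After 6 (thin lens f=-38): x=188/31 (≈6.0645) theta=1987/4712 (≈0.4217)
z_focus = -x_out/theta_out = -(188/31)/(1987/4712) = -28576/1987 ≈ -14.3815
Rounded to 4 decimal places: z = -14.3815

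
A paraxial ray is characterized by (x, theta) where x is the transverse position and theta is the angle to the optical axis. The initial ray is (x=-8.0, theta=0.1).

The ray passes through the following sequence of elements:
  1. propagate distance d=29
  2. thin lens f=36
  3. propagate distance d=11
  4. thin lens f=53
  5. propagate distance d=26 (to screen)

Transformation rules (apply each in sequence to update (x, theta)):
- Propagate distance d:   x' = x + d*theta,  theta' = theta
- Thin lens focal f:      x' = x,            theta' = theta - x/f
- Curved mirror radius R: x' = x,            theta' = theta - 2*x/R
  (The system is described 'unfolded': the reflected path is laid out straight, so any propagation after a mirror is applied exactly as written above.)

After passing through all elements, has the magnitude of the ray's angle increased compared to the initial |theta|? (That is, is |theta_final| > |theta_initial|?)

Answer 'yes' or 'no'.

Initial: x=-8.0000 theta=0.1000
After 1 (propagate distance d=29): x=-5.1000 theta=0.1000
After 2 (thin lens f=36): x=-5.1000 theta=29/120 (≈0.2417)
After 3 (propagate distance d=11): x=-293/120 (≈-2.4417) theta=29/120 (≈0.2417)
After 4 (thin lens f=53): x=-293/120 (≈-2.4417) theta=61/212 (≈0.2877)
After 5 (propagate distance d=26 (to screen)): x=32051/6360 (≈5.0395) theta=61/212 (≈0.2877)
|theta_initial|=0.1000 |theta_final|=61/212 (≈0.2877) -> increased

Answer: yes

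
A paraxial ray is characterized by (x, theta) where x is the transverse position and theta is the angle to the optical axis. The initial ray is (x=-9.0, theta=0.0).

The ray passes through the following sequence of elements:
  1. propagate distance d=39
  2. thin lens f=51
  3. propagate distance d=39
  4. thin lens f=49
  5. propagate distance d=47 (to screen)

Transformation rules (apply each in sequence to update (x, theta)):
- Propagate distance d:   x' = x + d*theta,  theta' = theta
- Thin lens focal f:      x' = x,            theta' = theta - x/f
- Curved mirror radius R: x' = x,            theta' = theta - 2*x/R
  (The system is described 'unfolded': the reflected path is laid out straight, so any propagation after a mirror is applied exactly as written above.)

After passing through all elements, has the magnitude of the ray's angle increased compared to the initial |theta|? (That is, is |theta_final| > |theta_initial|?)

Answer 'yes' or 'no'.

Answer: yes

Derivation:
Initial: x=-9.0000 theta=0.0000
After 1 (propagate distance d=39): x=-9.0000 theta=0.0000
After 2 (thin lens f=51): x=-9.0000 theta=3/17 (≈0.1765)
After 3 (propagate distance d=39): x=-36/17 (≈-2.1176) theta=3/17 (≈0.1765)
After 4 (thin lens f=49): x=-36/17 (≈-2.1176) theta=183/833 (≈0.2197)
After 5 (propagate distance d=47 (to screen)): x=6837/833 (≈8.2077) theta=183/833 (≈0.2197)
|theta_initial|=0.0000 |theta_final|=183/833 (≈0.2197) -> increased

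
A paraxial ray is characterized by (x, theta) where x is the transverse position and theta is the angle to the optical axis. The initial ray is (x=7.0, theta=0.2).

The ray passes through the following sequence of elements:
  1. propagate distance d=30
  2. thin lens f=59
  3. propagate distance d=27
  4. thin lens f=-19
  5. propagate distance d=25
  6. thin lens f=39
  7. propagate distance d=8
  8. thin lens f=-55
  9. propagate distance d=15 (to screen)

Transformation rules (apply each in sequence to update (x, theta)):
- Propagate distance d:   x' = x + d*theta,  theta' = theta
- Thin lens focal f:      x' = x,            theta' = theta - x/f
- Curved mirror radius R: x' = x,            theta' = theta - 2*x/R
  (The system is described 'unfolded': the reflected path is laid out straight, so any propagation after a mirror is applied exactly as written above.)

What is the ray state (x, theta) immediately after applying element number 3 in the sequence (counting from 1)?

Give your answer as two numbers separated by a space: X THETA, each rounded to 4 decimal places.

Initial: x=7.0000 theta=0.2000
After 1 (propagate distance d=30): x=13.0000 theta=0.2000
After 2 (thin lens f=59): x=13.0000 theta=-6/295 (≈-0.0203)
After 3 (propagate distance d=27): x=3673/295 (≈12.4508) theta=-6/295 (≈-0.0203)
Rounded to 4 decimal places: x = 12.4508, theta = -0.0203

Answer: 12.4508 -0.0203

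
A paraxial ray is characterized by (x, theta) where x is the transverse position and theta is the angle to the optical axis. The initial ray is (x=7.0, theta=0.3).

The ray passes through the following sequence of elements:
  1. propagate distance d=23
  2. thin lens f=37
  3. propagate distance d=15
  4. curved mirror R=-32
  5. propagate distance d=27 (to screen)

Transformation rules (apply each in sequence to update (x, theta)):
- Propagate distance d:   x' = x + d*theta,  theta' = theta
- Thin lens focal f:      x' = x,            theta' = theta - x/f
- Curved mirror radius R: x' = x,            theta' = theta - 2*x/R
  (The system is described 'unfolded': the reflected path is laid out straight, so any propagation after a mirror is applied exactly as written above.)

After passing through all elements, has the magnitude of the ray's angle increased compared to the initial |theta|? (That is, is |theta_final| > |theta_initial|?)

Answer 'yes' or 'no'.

Answer: yes

Derivation:
Initial: x=7.0000 theta=0.3000
After 1 (propagate distance d=23): x=13.9000 theta=0.3000
After 2 (thin lens f=37): x=13.9000 theta=-14/185 (≈-0.0757)
After 3 (propagate distance d=15): x=4723/370 (≈12.7649) theta=-14/185 (≈-0.0757)
After 4 (curved mirror R=-32): x=4723/370 (≈12.7649) theta=855/1184 (≈0.7221)
After 5 (propagate distance d=27 (to screen)): x=190993/5920 (≈32.2623) theta=855/1184 (≈0.7221)
|theta_initial|=0.3000 |theta_final|=855/1184 (≈0.7221) -> increased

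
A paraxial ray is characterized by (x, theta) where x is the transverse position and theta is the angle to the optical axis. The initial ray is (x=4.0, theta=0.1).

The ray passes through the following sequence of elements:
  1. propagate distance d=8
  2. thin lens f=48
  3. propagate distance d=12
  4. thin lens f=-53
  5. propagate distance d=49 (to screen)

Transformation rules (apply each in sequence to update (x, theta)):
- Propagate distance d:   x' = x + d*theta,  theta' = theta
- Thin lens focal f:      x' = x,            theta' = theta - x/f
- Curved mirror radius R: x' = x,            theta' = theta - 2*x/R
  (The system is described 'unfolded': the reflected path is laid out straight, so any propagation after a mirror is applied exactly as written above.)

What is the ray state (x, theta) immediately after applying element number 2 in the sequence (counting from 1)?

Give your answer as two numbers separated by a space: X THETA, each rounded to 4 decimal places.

Initial: x=4.0000 theta=0.1000
After 1 (propagate distance d=8): x=4.8000 theta=0.1000
After 2 (thin lens f=48): x=4.8000 theta=0.0000
Rounded to 4 decimal places: x = 4.8000, theta = 0.0000

Answer: 4.8000 0.0000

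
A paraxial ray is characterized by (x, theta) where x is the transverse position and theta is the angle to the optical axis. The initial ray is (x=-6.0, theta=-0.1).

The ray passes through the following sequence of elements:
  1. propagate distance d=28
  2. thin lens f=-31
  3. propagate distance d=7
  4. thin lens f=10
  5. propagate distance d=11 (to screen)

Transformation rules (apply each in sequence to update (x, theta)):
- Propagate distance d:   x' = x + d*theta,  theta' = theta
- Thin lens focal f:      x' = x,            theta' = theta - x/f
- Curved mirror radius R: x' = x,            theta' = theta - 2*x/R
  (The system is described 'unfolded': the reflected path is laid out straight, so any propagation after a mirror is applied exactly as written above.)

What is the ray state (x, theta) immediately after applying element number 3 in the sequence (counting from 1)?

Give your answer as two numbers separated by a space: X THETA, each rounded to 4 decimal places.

Initial: x=-6.0000 theta=-0.1000
After 1 (propagate distance d=28): x=-8.8000 theta=-0.1000
After 2 (thin lens f=-31): x=-8.8000 theta=-119/310 (≈-0.3839)
After 3 (propagate distance d=7): x=-3561/310 (≈-11.4871) theta=-119/310 (≈-0.3839)
Rounded to 4 decimal places: x = -11.4871, theta = -0.3839

Answer: -11.4871 -0.3839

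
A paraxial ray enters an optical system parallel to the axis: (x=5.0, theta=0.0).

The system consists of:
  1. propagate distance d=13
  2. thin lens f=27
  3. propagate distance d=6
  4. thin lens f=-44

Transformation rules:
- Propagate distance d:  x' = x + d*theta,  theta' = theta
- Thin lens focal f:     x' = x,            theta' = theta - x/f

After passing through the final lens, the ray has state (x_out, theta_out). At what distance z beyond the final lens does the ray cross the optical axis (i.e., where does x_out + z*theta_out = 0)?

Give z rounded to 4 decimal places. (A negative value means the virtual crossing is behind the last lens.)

Answer: 40.1739

Derivation:
Initial: x=5.0000 theta=0.0000
After 1 (propagate distance d=13): x=5.0000 theta=0.0000
After 2 (thin lens f=27): x=5.0000 theta=-5/27 (≈-0.1852)
After 3 (propagate distance d=6): x=35/9 (≈3.8889) theta=-5/27 (≈-0.1852)
After 4 (thin lens f=-44): x=35/9 (≈3.8889) theta=-115/1188 (≈-0.0968)
z_focus = -x_out/theta_out = -(35/9)/(-115/1188) = 924/23 ≈ 40.1739
Rounded to 4 decimal places: z = 40.1739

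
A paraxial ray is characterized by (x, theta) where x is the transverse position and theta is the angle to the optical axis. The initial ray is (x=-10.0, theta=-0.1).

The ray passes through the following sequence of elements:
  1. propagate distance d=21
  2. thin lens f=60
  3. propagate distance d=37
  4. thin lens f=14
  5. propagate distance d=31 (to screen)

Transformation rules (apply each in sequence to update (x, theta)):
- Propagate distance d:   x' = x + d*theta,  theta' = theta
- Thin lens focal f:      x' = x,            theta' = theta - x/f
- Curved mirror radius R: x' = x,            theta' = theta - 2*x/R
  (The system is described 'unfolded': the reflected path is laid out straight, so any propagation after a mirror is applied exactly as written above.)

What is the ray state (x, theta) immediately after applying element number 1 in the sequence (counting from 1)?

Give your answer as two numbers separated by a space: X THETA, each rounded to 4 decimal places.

Initial: x=-10.0000 theta=-0.1000
After 1 (propagate distance d=21): x=-12.1000 theta=-0.1000
Rounded to 4 decimal places: x = -12.1000, theta = -0.1000

Answer: -12.1000 -0.1000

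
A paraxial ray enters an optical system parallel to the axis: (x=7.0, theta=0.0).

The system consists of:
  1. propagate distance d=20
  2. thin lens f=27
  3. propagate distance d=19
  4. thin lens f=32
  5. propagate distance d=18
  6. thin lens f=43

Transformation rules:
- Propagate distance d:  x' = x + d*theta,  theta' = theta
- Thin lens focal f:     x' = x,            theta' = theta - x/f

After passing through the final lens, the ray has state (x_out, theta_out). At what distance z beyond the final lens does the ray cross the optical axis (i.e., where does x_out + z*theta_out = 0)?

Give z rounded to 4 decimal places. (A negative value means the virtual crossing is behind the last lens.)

Initial: x=7.0000 theta=0.0000
After 1 (propagate distance d=20): x=7.0000 theta=0.0000
After 2 (thin lens f=27): x=7.0000 theta=-7/27 (≈-0.2593)
After 3 (propagate distance d=19): x=56/27 (≈2.0741) theta=-7/27 (≈-0.2593)
After 4 (thin lens f=32): x=56/27 (≈2.0741) theta=-35/108 (≈-0.3241)
After 5 (propagate distance d=18): x=-203/54 (≈-3.7593) theta=-35/108 (≈-0.3241)
After 6 (thin lens f=43): x=-203/54 (≈-3.7593) theta=-1099/4644 (≈-0.2366)
z_focus = -x_out/theta_out = -(-203/54)/(-1099/4644) = -2494/157 ≈ -15.8854
Rounded to 4 decimal places: z = -15.8854

Answer: -15.8854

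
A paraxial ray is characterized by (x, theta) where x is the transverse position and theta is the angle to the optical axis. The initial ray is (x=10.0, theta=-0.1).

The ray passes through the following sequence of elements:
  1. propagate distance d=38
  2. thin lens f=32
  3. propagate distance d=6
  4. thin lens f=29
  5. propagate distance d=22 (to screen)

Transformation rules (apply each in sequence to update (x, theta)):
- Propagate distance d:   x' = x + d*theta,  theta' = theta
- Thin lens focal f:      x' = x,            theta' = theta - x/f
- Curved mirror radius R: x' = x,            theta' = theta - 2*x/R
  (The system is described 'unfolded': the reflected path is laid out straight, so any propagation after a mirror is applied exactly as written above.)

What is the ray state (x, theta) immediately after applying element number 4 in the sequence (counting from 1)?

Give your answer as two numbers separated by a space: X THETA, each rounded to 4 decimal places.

Answer: 4.4375 -0.4468

Derivation:
Initial: x=10.0000 theta=-0.1000
After 1 (propagate distance d=38): x=6.2000 theta=-0.1000
After 2 (thin lens f=32): x=6.2000 theta=-47/160 (≈-0.2938)
After 3 (propagate distance d=6): x=4.4375 theta=-47/160 (≈-0.2938)
After 4 (thin lens f=29): x=4.4375 theta=-2073/4640 (≈-0.4468)
Rounded to 4 decimal places: x = 4.4375, theta = -0.4468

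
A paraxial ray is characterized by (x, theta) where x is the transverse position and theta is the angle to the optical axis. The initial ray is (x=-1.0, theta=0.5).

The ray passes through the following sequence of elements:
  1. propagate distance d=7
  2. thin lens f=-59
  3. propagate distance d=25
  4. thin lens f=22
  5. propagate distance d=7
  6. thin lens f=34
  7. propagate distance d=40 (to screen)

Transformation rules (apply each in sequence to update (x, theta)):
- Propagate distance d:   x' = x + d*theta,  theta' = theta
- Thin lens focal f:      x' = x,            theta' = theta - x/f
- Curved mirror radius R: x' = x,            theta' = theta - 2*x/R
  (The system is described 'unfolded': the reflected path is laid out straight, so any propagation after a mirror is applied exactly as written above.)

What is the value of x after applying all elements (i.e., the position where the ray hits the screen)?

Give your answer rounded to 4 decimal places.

Answer: -10.1061

Derivation:
Initial: x=-1.0000 theta=0.5000
After 1 (propagate distance d=7): x=2.5000 theta=0.5000
After 2 (thin lens f=-59): x=2.5000 theta=32/59 (≈0.5424)
After 3 (propagate distance d=25): x=1895/118 (≈16.0593) theta=32/59 (≈0.5424)
After 4 (thin lens f=22): x=1895/118 (≈16.0593) theta=-487/2596 (≈-0.1876)
After 5 (propagate distance d=7): x=38281/2596 (≈14.7461) theta=-487/2596 (≈-0.1876)
After 6 (thin lens f=34): x=38281/2596 (≈14.7461) theta=-54839/88264 (≈-0.6213)
After 7 (propagate distance d=40 (to screen)): x=-446003/44132 (≈-10.1061) theta=-54839/88264 (≈-0.6213)
Rounded to 4 decimal places: x = -10.1061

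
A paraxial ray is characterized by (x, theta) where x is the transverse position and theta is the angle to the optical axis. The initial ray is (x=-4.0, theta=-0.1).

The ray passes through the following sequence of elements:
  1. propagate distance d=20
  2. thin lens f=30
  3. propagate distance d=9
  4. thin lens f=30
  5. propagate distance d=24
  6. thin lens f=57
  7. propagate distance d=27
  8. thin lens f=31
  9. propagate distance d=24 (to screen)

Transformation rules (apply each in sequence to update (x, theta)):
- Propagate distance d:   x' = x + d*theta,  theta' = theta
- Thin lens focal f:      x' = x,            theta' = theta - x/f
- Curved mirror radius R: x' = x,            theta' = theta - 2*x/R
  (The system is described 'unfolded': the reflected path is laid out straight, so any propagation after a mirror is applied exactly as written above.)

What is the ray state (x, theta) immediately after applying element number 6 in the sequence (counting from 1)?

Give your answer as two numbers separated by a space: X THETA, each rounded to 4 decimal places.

Initial: x=-4.0000 theta=-0.1000
After 1 (propagate distance d=20): x=-6.0000 theta=-0.1000
After 2 (thin lens f=30): x=-6.0000 theta=0.1000
After 3 (propagate distance d=9): x=-5.1000 theta=0.1000
After 4 (thin lens f=30): x=-5.1000 theta=0.2700
After 5 (propagate distance d=24): x=1.3800 theta=0.2700
After 6 (thin lens f=57): x=1.3800 theta=467/1900 (≈0.2458)
Rounded to 4 decimal places: x = 1.3800, theta = 0.2458

Answer: 1.3800 0.2458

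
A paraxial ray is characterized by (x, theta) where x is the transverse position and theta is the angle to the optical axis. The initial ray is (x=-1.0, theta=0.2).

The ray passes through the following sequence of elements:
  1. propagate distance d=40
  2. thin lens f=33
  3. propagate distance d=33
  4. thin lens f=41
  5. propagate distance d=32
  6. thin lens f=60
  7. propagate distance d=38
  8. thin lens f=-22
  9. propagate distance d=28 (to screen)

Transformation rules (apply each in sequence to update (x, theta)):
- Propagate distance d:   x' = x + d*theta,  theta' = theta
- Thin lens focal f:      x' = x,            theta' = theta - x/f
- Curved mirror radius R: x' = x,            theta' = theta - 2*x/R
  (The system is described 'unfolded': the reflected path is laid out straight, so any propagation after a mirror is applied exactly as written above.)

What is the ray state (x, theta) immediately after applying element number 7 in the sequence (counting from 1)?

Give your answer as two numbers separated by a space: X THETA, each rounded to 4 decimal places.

Initial: x=-1.0000 theta=0.2000
After 1 (propagate distance d=40): x=7.0000 theta=0.2000
After 2 (thin lens f=33): x=7.0000 theta=-2/165 (≈-0.0121)
After 3 (propagate distance d=33): x=6.6000 theta=-2/165 (≈-0.0121)
After 4 (thin lens f=41): x=6.6000 theta=-1171/6765 (≈-0.1731)
After 5 (propagate distance d=32): x=7177/6765 (≈1.0609) theta=-1171/6765 (≈-0.1731)
After 6 (thin lens f=60): x=7177/6765 (≈1.0609) theta=-77437/405900 (≈-0.1908)
After 7 (propagate distance d=38): x=-1255993/202950 (≈-6.1887) theta=-77437/405900 (≈-0.1908)
Rounded to 4 decimal places: x = -6.1887, theta = -0.1908

Answer: -6.1887 -0.1908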